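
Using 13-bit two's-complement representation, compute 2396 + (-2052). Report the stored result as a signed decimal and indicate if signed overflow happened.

2396 → 0100101011100
-2052 → 1011111111100
  0100101011100
+ 1011111111100
= 0000101011000  (discard carry-out 1)
Result 0000101011000: MSB = 0 → value 344.
Addends have opposite signs, so signed overflow cannot occur.

344; no overflow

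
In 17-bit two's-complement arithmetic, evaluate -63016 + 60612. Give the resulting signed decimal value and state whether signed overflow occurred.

-63016 → 10000100111011000
60612 → 01110110011000100
  10000100111011000
+ 01110110011000100
= 11111011010011100
Result 11111011010011100: MSB = 1 → 128668 − 131072 = -2404.
Addends have opposite signs, so signed overflow cannot occur.

-2404; no overflow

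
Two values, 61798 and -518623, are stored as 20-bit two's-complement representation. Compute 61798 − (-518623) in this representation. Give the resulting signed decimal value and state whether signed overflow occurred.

61798 → 00001111000101100110
-518623 → 10000001011000100001
Subtract via negate-and-add: invert 10000001011000100001 + 1 = 01111110100111011111 (i.e. 518623).
  00001111000101100110
+ 01111110100111011111
= 10001101101101000101
Result 10001101101101000101: MSB = 1 → 580421 − 1048576 = -468155.
Both addends (after negating the subtrahend) are non-negative but the stored result is negative: signed overflow. The true value 61798 − (-518623) = 580421 lies outside [-524288, 524287].

-468155; overflow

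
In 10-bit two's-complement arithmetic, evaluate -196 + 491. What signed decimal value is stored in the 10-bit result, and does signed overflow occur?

295; no overflow

-196 → 1100111100
491 → 0111101011
  1100111100
+ 0111101011
= 0100100111  (discard carry-out 1)
Result 0100100111: MSB = 0 → value 295.
Addends have opposite signs, so signed overflow cannot occur.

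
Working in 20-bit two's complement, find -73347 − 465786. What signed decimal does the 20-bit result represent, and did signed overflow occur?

509443; overflow

-73347 → 11101110000101111101
465786 → 01110001101101111010
Subtract via negate-and-add: invert 01110001101101111010 + 1 = 10001110010010000110 (i.e. -465786).
  11101110000101111101
+ 10001110010010000110
= 01111100011000000011  (discard carry-out 1)
Result 01111100011000000011: MSB = 0 → value 509443.
Both addends (after negating the subtrahend) are negative but the stored result is non-negative: signed overflow. The true value -73347 − 465786 = -539133 lies outside [-524288, 524287].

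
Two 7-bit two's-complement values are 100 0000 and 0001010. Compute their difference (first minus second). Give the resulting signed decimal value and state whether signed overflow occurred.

100 0000 → 1000000 = -64 (signed)
0001010 = 10 (signed)
Subtract via negate-and-add: invert 0001010 + 1 = 1110110 (i.e. -10).
  1000000
+ 1110110
= 0110110  (discard carry-out 1)
Result 0110110: MSB = 0 → value 54.
Both addends (after negating the subtrahend) are negative but the stored result is non-negative: signed overflow. The true value -64 − 10 = -74 lies outside [-64, 63].

54; overflow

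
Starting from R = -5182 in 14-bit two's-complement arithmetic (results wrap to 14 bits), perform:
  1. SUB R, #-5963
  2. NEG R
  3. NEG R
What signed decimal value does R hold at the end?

781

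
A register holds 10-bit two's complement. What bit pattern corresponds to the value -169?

1101010111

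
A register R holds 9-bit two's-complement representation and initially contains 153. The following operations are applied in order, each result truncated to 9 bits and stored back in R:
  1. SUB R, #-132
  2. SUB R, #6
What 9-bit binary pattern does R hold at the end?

100010111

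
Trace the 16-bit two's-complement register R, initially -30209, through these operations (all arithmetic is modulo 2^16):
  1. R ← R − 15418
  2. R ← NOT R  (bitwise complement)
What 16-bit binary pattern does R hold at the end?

Start: R = -30209 = 1000100111111111.
R = -30209 − 15418 = -45627; wraps to 19909 = 0100110111000101
R = NOT 0100110111000101 = 1011001000111010 = -19910

1011001000111010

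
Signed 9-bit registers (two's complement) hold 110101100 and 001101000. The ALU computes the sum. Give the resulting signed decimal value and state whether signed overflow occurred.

110101100 = -84 (signed)
001101000 = 104 (signed)
  110101100
+ 001101000
= 000010100  (discard carry-out 1)
Result 000010100: MSB = 0 → value 20.
Addends have opposite signs, so signed overflow cannot occur.

20; no overflow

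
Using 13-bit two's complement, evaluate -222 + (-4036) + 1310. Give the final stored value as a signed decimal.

-2948

-222 + (-4036) = -4258 → wraps to 3934 (0111101011110)
3934 + 1310 = 5244 → wraps to -2948 (1010001111100)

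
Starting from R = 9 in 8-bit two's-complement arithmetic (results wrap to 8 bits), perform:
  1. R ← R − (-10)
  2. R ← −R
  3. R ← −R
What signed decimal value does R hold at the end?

Start: R = 9 = 00001001.
R = 9 − (-10) = 19 = 00010011
R = −(19) = -19 = 11101101
R = −(-19) = 19 = 00010011

19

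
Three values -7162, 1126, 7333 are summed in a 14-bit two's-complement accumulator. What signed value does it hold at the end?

-7162 + 1126 = -6036 (10100001101100)
-6036 + 7333 = 1297 (00010100010001)

1297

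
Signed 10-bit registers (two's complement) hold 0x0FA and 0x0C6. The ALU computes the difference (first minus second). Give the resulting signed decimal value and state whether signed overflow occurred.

52; no overflow

0x0FA = 0011111010 = 250 (signed)
0x0C6 = 0011000110 = 198 (signed)
Subtract via negate-and-add: invert 0011000110 + 1 = 1100111010 (i.e. -198).
  0011111010
+ 1100111010
= 0000110100  (discard carry-out 1)
Result 0000110100: MSB = 0 → value 52.
Addends (after negating the subtrahend) have opposite signs, so signed overflow cannot occur.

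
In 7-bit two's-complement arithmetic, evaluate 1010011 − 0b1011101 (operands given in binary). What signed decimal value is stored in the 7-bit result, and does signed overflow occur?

1010011 = -45 (signed)
0b1011101 → 1011101 = -35 (signed)
Subtract via negate-and-add: invert 1011101 + 1 = 0100011 (i.e. 35).
  1010011
+ 0100011
= 1110110
Result 1110110: MSB = 1 → 118 − 128 = -10.
Addends (after negating the subtrahend) have opposite signs, so signed overflow cannot occur.

-10; no overflow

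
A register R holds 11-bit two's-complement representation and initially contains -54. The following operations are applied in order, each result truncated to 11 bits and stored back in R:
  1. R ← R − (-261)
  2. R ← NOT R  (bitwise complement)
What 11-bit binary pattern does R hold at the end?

11100110000

Start: R = -54 = 11111001010.
R = -54 − (-261) = 207 = 00011001111
R = NOT 00011001111 = 11100110000 = -208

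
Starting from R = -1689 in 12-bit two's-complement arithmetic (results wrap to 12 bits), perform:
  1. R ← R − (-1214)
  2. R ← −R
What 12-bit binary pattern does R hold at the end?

000111011011

Start: R = -1689 = 100101100111.
R = -1689 − (-1214) = -475 = 111000100101
R = −(-475) = 475 = 000111011011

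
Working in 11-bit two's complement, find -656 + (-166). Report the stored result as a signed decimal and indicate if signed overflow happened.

-656 → 10101110000
-166 → 11101011010
  10101110000
+ 11101011010
= 10011001010  (discard carry-out 1)
Result 10011001010: MSB = 1 → 1226 − 2048 = -822.
Both addends are negative and so is the stored result: no signed overflow.

-822; no overflow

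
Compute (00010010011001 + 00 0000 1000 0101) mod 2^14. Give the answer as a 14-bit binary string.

00010100011110

  00010010011001
+ 00000010000101
= 00010100011110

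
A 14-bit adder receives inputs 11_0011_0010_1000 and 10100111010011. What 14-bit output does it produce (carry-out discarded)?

  11001100101000
+ 10100111010011
= 01110011111011  (discard carry-out 1)

01110011111011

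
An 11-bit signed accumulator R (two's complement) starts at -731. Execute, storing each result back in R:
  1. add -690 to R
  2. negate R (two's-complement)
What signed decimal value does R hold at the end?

-627

Start: R = -731 = 10100100101.
R = -731 + (-690) = -1421; wraps to 627 = 01001110011
R = −(627) = -627 = 10110001101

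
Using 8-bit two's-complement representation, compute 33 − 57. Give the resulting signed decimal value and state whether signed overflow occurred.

-24; no overflow

33 → 00100001
57 → 00111001
Subtract via negate-and-add: invert 00111001 + 1 = 11000111 (i.e. -57).
  00100001
+ 11000111
= 11101000
Result 11101000: MSB = 1 → 232 − 256 = -24.
Addends (after negating the subtrahend) have opposite signs, so signed overflow cannot occur.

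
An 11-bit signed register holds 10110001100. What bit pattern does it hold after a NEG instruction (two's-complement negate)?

01001110100

Invert: 01001110011. Add 1: 01001110100.
Check: 10110001100 = -628, 01001110100 = 628.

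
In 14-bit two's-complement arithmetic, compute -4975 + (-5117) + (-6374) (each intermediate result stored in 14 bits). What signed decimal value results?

-4975 + (-5117) = -10092 → wraps to 6292 (01100010010100)
6292 + (-6374) = -82 (11111110101110)

-82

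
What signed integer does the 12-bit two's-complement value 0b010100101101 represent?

MSB is 0, so the value is non-negative: 010100101101 = 1325.

1325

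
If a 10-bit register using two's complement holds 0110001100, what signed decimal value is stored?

396

MSB is 0, so the value is non-negative: 0110001100 = 396.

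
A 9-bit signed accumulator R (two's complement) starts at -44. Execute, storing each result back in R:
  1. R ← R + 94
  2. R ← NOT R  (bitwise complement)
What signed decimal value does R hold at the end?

Start: R = -44 = 111010100.
R = -44 + 94 = 50 = 000110010
R = NOT 000110010 = 111001101 = -51

-51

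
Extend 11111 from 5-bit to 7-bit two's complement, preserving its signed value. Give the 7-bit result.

1111111

MSB of 11111 is 1; replicate it into the new high bits.
11|11111 → 1111111 (still -1).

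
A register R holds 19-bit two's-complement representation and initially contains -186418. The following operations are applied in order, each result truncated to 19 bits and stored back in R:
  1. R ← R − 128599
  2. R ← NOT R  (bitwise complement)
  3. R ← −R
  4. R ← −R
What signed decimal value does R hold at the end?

-209272

Start: R = -186418 = 1010010011111001110.
R = -186418 − 128599 = -315017; wraps to 209271 = 0110011000101110111
R = NOT 0110011000101110111 = 1001100111010001000 = -209272
R = −(-209272) = 209272 = 0110011000101111000
R = −(209272) = -209272 = 1001100111010001000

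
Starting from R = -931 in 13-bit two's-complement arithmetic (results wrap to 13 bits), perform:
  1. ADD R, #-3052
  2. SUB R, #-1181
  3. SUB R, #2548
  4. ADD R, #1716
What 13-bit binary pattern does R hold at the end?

1000111001110

Start: R = -931 = 1110001011101.
R = -931 + (-3052) = -3983 = 1000001110001
R = -3983 − (-1181) = -2802 = 1010100001110
R = -2802 − 2548 = -5350; wraps to 2842 = 0101100011010
R = 2842 + 1716 = 4558; wraps to -3634 = 1000111001110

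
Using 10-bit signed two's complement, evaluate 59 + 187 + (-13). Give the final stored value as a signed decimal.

59 + 187 = 246 (0011110110)
246 + (-13) = 233 (0011101001)

233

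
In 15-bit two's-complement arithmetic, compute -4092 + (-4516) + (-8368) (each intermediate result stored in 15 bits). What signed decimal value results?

15792

-4092 + (-4516) = -8608 (101111001100000)
-8608 + (-8368) = -16976 → wraps to 15792 (011110110110000)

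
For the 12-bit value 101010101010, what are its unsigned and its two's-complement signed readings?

Unsigned: 101010101010 = 2730.
Signed: MSB=1 → 2730 − 4096 = -1366.

unsigned = 2730, signed = -1366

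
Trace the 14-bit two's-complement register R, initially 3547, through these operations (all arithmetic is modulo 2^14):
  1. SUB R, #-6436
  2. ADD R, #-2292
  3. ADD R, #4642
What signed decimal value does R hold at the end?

-4051

Start: R = 3547 = 00110111011011.
R = 3547 − (-6436) = 9983; wraps to -6401 = 10011011111111
R = -6401 + (-2292) = -8693; wraps to 7691 = 01111000001011
R = 7691 + 4642 = 12333; wraps to -4051 = 11000000101101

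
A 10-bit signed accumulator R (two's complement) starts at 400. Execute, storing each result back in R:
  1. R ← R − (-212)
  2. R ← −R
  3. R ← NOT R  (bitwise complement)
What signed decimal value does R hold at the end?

-413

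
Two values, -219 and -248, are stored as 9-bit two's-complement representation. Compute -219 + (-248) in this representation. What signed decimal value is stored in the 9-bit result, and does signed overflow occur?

-219 → 100100101
-248 → 100001000
  100100101
+ 100001000
= 000101101  (discard carry-out 1)
Result 000101101: MSB = 0 → value 45.
Both addends are negative but the stored result is non-negative: signed overflow. The true value -219 + (-248) = -467 lies outside [-256, 255].

45; overflow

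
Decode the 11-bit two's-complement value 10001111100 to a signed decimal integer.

-900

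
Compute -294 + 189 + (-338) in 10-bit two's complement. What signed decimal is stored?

-294 + 189 = -105 (1110010111)
-105 + (-338) = -443 (1001000101)

-443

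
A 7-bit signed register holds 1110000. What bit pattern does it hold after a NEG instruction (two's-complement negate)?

Invert: 0001111. Add 1: 0010000.

0010000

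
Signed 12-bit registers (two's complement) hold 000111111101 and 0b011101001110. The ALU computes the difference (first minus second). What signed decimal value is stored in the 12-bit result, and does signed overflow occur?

-1361; no overflow

000111111101 = 509 (signed)
0b011101001110 → 011101001110 = 1870 (signed)
Subtract via negate-and-add: invert 011101001110 + 1 = 100010110010 (i.e. -1870).
  000111111101
+ 100010110010
= 101010101111
Result 101010101111: MSB = 1 → 2735 − 4096 = -1361.
Addends (after negating the subtrahend) have opposite signs, so signed overflow cannot occur.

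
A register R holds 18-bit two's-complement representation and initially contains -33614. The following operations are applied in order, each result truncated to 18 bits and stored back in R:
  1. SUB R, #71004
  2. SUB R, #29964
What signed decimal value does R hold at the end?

127562

Start: R = -33614 = 110111110010110010.
R = -33614 − 71004 = -104618 = 100110011101010110
R = -104618 − 29964 = -134582; wraps to 127562 = 011111001001001010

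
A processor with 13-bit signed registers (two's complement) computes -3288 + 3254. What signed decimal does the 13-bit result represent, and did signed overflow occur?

-3288 → 1001100101000
3254 → 0110010110110
  1001100101000
+ 0110010110110
= 1111111011110
Result 1111111011110: MSB = 1 → 8158 − 8192 = -34.
Addends have opposite signs, so signed overflow cannot occur.

-34; no overflow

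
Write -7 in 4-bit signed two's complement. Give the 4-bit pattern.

|-7| = 7 = 0111 in 4 bits.
Invert the bits: 1000. Add 1: 1001.

1001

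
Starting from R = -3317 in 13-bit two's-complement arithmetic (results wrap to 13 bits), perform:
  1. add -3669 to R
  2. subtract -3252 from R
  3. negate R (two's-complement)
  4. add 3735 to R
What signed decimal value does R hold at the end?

Start: R = -3317 = 1001100001011.
R = -3317 + (-3669) = -6986; wraps to 1206 = 0010010110110
R = 1206 − (-3252) = 4458; wraps to -3734 = 1000101101010
R = −(-3734) = 3734 = 0111010010110
R = 3734 + 3735 = 7469; wraps to -723 = 1110100101101

-723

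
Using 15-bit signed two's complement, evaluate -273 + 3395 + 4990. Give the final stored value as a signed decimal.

-273 + 3395 = 3122 (000110000110010)
3122 + 4990 = 8112 (001111110110000)

8112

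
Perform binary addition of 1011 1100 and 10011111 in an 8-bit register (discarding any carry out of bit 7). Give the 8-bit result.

01011011

  10111100
+ 10011111
= 01011011  (discard carry-out 1)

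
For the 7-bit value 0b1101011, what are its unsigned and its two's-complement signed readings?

Unsigned: 1101011 = 107.
Signed: MSB=1 → 107 − 128 = -21.

unsigned = 107, signed = -21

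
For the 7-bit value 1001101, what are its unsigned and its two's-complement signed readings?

unsigned = 77, signed = -51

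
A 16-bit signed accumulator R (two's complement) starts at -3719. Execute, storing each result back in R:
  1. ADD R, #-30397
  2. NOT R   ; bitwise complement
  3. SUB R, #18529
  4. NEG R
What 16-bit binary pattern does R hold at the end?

1100001100011110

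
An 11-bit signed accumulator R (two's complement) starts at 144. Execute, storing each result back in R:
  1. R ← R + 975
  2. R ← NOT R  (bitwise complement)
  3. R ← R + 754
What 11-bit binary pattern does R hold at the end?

11010010010

Start: R = 144 = 00010010000.
R = 144 + 975 = 1119; wraps to -929 = 10001011111
R = NOT 10001011111 = 01110100000 = 928
R = 928 + 754 = 1682; wraps to -366 = 11010010010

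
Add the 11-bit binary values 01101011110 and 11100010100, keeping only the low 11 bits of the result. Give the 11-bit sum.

01001110010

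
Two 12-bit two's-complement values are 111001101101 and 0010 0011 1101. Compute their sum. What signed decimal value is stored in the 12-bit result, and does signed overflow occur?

111001101101 = -403 (signed)
0010 0011 1101 → 001000111101 = 573 (signed)
  111001101101
+ 001000111101
= 000010101010  (discard carry-out 1)
Result 000010101010: MSB = 0 → value 170.
Addends have opposite signs, so signed overflow cannot occur.

170; no overflow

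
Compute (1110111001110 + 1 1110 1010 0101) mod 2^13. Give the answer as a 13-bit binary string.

  1110111001110
+ 1111010100101
= 1110001110011  (discard carry-out 1)

1110001110011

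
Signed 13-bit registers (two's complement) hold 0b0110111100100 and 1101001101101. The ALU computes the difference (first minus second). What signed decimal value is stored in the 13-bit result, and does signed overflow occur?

-3209; overflow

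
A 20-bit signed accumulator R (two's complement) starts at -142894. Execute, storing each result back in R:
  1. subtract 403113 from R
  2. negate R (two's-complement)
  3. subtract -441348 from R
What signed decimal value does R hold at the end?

Start: R = -142894 = 11011101000111010010.
R = -142894 − 403113 = -546007; wraps to 502569 = 01111010101100101001
R = −(502569) = -502569 = 10000101010011010111
R = -502569 − (-441348) = -61221 = 11110001000011011011

-61221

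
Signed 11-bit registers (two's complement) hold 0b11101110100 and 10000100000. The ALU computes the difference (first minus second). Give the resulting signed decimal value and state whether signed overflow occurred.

852; no overflow

0b11101110100 → 11101110100 = -140 (signed)
10000100000 = -992 (signed)
Subtract via negate-and-add: invert 10000100000 + 1 = 01111100000 (i.e. 992).
  11101110100
+ 01111100000
= 01101010100  (discard carry-out 1)
Result 01101010100: MSB = 0 → value 852.
Addends (after negating the subtrahend) have opposite signs, so signed overflow cannot occur.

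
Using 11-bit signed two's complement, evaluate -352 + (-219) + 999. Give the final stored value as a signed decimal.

-352 + (-219) = -571 (10111000101)
-571 + 999 = 428 (00110101100)

428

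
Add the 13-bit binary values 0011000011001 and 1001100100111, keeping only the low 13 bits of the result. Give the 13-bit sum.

  0011000011001
+ 1001100100111
= 1100101000000

1100101000000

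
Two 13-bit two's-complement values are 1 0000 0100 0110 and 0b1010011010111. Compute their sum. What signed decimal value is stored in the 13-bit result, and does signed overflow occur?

1 0000 0100 0110 → 1000001000110 = -4026 (signed)
0b1010011010111 → 1010011010111 = -2857 (signed)
  1000001000110
+ 1010011010111
= 0010100011101  (discard carry-out 1)
Result 0010100011101: MSB = 0 → value 1309.
Both addends are negative but the stored result is non-negative: signed overflow. The true value -4026 + (-2857) = -6883 lies outside [-4096, 4095].

1309; overflow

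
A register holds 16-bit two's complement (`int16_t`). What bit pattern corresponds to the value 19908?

19908 is non-negative, so write it directly in 16 bits: 0100110111000100.

0100110111000100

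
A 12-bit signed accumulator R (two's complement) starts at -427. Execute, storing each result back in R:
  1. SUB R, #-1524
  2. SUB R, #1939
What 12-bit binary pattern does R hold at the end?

110010110110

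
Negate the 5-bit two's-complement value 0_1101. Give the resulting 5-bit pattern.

10011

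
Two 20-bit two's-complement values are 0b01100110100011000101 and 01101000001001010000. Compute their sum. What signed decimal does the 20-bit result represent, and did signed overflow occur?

-201963; overflow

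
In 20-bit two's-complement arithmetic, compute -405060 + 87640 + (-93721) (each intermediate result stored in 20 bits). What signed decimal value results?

-411141

-405060 + 87640 = -317420 (10110010100000010100)
-317420 + (-93721) = -411141 (10011011100111111011)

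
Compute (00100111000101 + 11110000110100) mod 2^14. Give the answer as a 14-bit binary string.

  00100111000101
+ 11110000110100
= 00010111111001  (discard carry-out 1)

00010111111001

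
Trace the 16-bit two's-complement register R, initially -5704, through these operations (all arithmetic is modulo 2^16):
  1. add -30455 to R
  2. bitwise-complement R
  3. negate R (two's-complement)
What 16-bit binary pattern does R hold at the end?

0111001011000010

Start: R = -5704 = 1110100110111000.
R = -5704 + (-30455) = -36159; wraps to 29377 = 0111001011000001
R = NOT 0111001011000001 = 1000110100111110 = -29378
R = −(-29378) = 29378 = 0111001011000010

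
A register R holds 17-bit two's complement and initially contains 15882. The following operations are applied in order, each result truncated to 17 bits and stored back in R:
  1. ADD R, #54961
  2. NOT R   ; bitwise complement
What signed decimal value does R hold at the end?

60228

Start: R = 15882 = 00011111000001010.
R = 15882 + 54961 = 70843; wraps to -60229 = 10001010010111011
R = NOT 10001010010111011 = 01110101101000100 = 60228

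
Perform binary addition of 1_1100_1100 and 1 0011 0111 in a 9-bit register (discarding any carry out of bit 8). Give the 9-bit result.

100000011

  111001100
+ 100110111
= 100000011  (discard carry-out 1)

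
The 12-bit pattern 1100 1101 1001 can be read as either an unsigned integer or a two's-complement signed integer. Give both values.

unsigned = 3289, signed = -807

Unsigned: 110011011001 = 3289.
Signed: MSB=1 → 3289 − 4096 = -807.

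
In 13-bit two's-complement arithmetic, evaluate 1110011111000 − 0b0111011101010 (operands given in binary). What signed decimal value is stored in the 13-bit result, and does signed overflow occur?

1110011111000 = -776 (signed)
0b0111011101010 → 0111011101010 = 3818 (signed)
Subtract via negate-and-add: invert 0111011101010 + 1 = 1000100010110 (i.e. -3818).
  1110011111000
+ 1000100010110
= 0111000001110  (discard carry-out 1)
Result 0111000001110: MSB = 0 → value 3598.
Both addends (after negating the subtrahend) are negative but the stored result is non-negative: signed overflow. The true value -776 − 3818 = -4594 lies outside [-4096, 4095].

3598; overflow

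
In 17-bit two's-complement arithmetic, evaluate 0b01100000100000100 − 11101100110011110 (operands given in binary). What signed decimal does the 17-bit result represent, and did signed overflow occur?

0b01100000100000100 → 01100000100000100 = 49412 (signed)
11101100110011110 = -9826 (signed)
Subtract via negate-and-add: invert 11101100110011110 + 1 = 00010011001100010 (i.e. 9826).
  01100000100000100
+ 00010011001100010
= 01110011101100110
Result 01110011101100110: MSB = 0 → value 59238.
Both addends (after negating the subtrahend) are non-negative and so is the stored result: no signed overflow.

59238; no overflow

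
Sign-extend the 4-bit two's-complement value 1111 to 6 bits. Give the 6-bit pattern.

MSB of 1111 is 1; replicate it into the new high bits.
11|1111 → 111111 (still -1).

111111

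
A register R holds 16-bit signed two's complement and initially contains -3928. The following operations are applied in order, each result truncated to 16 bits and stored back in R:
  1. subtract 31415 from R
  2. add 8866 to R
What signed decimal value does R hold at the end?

-26477

Start: R = -3928 = 1111000010101000.
R = -3928 − 31415 = -35343; wraps to 30193 = 0111010111110001
R = 30193 + 8866 = 39059; wraps to -26477 = 1001100010010011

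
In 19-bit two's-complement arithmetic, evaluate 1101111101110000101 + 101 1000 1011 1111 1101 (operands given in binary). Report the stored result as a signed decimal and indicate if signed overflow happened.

-227454; no overflow

1101111101110000101 = -66683 (signed)
101 1000 1011 1111 1101 → 1011000101111111101 = -160771 (signed)
  1101111101110000101
+ 1011000101111111101
= 1001000011110000010  (discard carry-out 1)
Result 1001000011110000010: MSB = 1 → 296834 − 524288 = -227454.
Both addends are negative and so is the stored result: no signed overflow.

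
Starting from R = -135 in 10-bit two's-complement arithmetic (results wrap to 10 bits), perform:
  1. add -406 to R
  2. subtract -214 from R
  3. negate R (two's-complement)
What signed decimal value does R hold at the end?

327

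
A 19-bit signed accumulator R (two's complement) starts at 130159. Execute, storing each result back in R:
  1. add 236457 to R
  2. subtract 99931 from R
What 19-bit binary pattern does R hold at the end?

1000001000110111101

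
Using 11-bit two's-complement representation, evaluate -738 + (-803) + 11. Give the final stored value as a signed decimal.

-738 + (-803) = -1541 → wraps to 507 (00111111011)
507 + 11 = 518 (01000000110)

518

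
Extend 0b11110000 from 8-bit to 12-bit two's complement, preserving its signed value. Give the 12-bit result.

111111110000

MSB of 11110000 is 1; replicate it into the new high bits.
1111|11110000 → 111111110000 (still -16).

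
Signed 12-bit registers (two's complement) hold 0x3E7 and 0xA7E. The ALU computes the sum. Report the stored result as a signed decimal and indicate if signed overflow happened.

-411; no overflow

0x3E7 = 001111100111 = 999 (signed)
0xA7E = 101001111110 = -1410 (signed)
  001111100111
+ 101001111110
= 111001100101
Result 111001100101: MSB = 1 → 3685 − 4096 = -411.
Addends have opposite signs, so signed overflow cannot occur.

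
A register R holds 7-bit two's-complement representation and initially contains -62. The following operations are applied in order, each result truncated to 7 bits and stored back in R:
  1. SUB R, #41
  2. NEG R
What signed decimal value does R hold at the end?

-25

Start: R = -62 = 1000010.
R = -62 − 41 = -103; wraps to 25 = 0011001
R = −(25) = -25 = 1100111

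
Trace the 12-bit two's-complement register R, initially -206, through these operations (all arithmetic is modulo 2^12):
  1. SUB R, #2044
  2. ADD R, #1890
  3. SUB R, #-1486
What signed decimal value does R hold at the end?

1126

Start: R = -206 = 111100110010.
R = -206 − 2044 = -2250; wraps to 1846 = 011100110110
R = 1846 + 1890 = 3736; wraps to -360 = 111010011000
R = -360 − (-1486) = 1126 = 010001100110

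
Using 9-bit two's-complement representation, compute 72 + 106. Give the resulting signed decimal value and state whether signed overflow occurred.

72 → 001001000
106 → 001101010
  001001000
+ 001101010
= 010110010
Result 010110010: MSB = 0 → value 178.
Both addends are non-negative and so is the stored result: no signed overflow.

178; no overflow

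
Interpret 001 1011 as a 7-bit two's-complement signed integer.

27

MSB is 0, so the value is non-negative: 0011011 = 27.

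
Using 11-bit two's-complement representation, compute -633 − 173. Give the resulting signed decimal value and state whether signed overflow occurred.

-806; no overflow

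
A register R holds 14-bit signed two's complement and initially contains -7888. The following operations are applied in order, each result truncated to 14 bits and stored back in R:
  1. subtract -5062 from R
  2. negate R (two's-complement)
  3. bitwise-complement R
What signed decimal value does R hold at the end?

Start: R = -7888 = 10000100110000.
R = -7888 − (-5062) = -2826 = 11010011110110
R = −(-2826) = 2826 = 00101100001010
R = NOT 00101100001010 = 11010011110101 = -2827

-2827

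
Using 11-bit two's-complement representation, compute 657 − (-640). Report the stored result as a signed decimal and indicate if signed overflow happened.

-751; overflow

657 → 01010010001
-640 → 10110000000
Subtract via negate-and-add: invert 10110000000 + 1 = 01010000000 (i.e. 640).
  01010010001
+ 01010000000
= 10100010001
Result 10100010001: MSB = 1 → 1297 − 2048 = -751.
Both addends (after negating the subtrahend) are non-negative but the stored result is negative: signed overflow. The true value 657 − (-640) = 1297 lies outside [-1024, 1023].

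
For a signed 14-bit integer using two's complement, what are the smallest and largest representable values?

min = -8192, max = 8191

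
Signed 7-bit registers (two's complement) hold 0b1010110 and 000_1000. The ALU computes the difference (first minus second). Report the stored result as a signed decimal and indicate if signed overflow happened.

0b1010110 → 1010110 = -42 (signed)
000_1000 → 0001000 = 8 (signed)
Subtract via negate-and-add: invert 0001000 + 1 = 1111000 (i.e. -8).
  1010110
+ 1111000
= 1001110  (discard carry-out 1)
Result 1001110: MSB = 1 → 78 − 128 = -50.
Both addends (after negating the subtrahend) are negative and so is the stored result: no signed overflow.

-50; no overflow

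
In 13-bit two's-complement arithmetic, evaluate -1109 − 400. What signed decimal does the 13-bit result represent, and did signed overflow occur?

-1109 → 1101110101011
400 → 0000110010000
Subtract via negate-and-add: invert 0000110010000 + 1 = 1111001110000 (i.e. -400).
  1101110101011
+ 1111001110000
= 1101000011011  (discard carry-out 1)
Result 1101000011011: MSB = 1 → 6683 − 8192 = -1509.
Both addends (after negating the subtrahend) are negative and so is the stored result: no signed overflow.

-1509; no overflow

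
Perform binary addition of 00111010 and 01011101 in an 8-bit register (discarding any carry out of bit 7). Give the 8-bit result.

  00111010
+ 01011101
= 10010111

10010111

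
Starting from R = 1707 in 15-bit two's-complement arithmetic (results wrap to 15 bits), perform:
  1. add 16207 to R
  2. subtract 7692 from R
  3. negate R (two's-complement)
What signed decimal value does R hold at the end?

-10222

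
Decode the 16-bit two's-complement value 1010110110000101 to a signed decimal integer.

-21115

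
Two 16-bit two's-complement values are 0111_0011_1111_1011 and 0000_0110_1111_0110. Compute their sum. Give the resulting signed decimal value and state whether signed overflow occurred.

31473; no overflow

0111_0011_1111_1011 → 0111001111111011 = 29691 (signed)
0000_0110_1111_0110 → 0000011011110110 = 1782 (signed)
  0111001111111011
+ 0000011011110110
= 0111101011110001
Result 0111101011110001: MSB = 0 → value 31473.
Both addends are non-negative and so is the stored result: no signed overflow.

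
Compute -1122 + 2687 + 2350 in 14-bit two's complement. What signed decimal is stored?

3915

-1122 + 2687 = 1565 (00011000011101)
1565 + 2350 = 3915 (00111101001011)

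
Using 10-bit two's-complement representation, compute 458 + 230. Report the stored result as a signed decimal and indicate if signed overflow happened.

-336; overflow

458 → 0111001010
230 → 0011100110
  0111001010
+ 0011100110
= 1010110000
Result 1010110000: MSB = 1 → 688 − 1024 = -336.
Both addends are non-negative but the stored result is negative: signed overflow. The true value 458 + 230 = 688 lies outside [-512, 511].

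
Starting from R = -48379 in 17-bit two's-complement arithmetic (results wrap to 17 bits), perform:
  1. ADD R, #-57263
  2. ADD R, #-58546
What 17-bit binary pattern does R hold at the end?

10111111010100100

Start: R = -48379 = 10100001100000101.
R = -48379 + (-57263) = -105642; wraps to 25430 = 00110001101010110
R = 25430 + (-58546) = -33116 = 10111111010100100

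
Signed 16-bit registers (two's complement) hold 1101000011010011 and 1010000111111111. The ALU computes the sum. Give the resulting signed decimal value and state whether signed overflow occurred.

29394; overflow

1101000011010011 = -12077 (signed)
1010000111111111 = -24065 (signed)
  1101000011010011
+ 1010000111111111
= 0111001011010010  (discard carry-out 1)
Result 0111001011010010: MSB = 0 → value 29394.
Both addends are negative but the stored result is non-negative: signed overflow. The true value -12077 + (-24065) = -36142 lies outside [-32768, 32767].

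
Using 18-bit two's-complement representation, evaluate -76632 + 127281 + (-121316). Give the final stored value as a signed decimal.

-70667

-76632 + 127281 = 50649 (001100010111011001)
50649 + (-121316) = -70667 (101110101111110101)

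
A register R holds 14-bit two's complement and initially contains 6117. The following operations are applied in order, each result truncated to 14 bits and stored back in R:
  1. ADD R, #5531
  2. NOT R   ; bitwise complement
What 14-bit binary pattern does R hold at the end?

01001001111111

Start: R = 6117 = 01011111100101.
R = 6117 + 5531 = 11648; wraps to -4736 = 10110110000000
R = NOT 10110110000000 = 01001001111111 = 4735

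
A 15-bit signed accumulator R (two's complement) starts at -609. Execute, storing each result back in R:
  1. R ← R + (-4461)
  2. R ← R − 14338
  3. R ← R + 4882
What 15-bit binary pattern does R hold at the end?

100011101000010

Start: R = -609 = 111110110011111.
R = -609 + (-4461) = -5070 = 110110000110010
R = -5070 − 14338 = -19408; wraps to 13360 = 011010000110000
R = 13360 + 4882 = 18242; wraps to -14526 = 100011101000010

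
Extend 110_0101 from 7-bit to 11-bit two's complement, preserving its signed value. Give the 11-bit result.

11111100101

MSB of 1100101 is 1; replicate it into the new high bits.
1111|1100101 → 11111100101 (still -27).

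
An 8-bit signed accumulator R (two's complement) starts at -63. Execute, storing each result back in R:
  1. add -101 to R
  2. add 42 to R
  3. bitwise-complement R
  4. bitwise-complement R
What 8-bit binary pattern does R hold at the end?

Start: R = -63 = 11000001.
R = -63 + (-101) = -164; wraps to 92 = 01011100
R = 92 + 42 = 134; wraps to -122 = 10000110
R = NOT 10000110 = 01111001 = 121
R = NOT 01111001 = 10000110 = -122

10000110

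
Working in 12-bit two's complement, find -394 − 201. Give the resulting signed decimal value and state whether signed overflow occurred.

-595; no overflow

-394 → 111001110110
201 → 000011001001
Subtract via negate-and-add: invert 000011001001 + 1 = 111100110111 (i.e. -201).
  111001110110
+ 111100110111
= 110110101101  (discard carry-out 1)
Result 110110101101: MSB = 1 → 3501 − 4096 = -595.
Both addends (after negating the subtrahend) are negative and so is the stored result: no signed overflow.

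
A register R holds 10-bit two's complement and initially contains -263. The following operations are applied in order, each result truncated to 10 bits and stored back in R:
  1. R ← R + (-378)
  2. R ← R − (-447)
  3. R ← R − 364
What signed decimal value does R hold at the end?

466

Start: R = -263 = 1011111001.
R = -263 + (-378) = -641; wraps to 383 = 0101111111
R = 383 − (-447) = 830; wraps to -194 = 1100111110
R = -194 − 364 = -558; wraps to 466 = 0111010010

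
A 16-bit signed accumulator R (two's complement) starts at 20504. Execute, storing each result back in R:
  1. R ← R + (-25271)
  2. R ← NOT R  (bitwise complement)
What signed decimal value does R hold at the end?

Start: R = 20504 = 0101000000011000.
R = 20504 + (-25271) = -4767 = 1110110101100001
R = NOT 1110110101100001 = 0001001010011110 = 4766

4766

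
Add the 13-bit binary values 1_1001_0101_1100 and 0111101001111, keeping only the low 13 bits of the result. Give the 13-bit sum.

0100010101011

  1100101011100
+ 0111101001111
= 0100010101011  (discard carry-out 1)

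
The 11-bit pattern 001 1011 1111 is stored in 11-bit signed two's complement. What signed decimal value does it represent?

MSB is 0, so the value is non-negative: 00110111111 = 447.

447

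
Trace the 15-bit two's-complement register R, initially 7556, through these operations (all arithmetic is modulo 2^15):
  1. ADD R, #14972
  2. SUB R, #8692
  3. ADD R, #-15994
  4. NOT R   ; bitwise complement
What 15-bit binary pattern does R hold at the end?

000100001101101

Start: R = 7556 = 001110110000100.
R = 7556 + 14972 = 22528; wraps to -10240 = 101100000000000
R = -10240 − 8692 = -18932; wraps to 13836 = 011011000001100
R = 13836 + (-15994) = -2158 = 111011110010010
R = NOT 111011110010010 = 000100001101101 = 2157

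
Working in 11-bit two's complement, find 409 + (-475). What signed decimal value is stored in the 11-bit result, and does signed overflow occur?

409 → 00110011001
-475 → 11000100101
  00110011001
+ 11000100101
= 11110111110
Result 11110111110: MSB = 1 → 1982 − 2048 = -66.
Addends have opposite signs, so signed overflow cannot occur.

-66; no overflow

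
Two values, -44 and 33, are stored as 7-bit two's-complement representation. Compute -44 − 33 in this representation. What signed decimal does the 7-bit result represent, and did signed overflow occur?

-44 → 1010100
33 → 0100001
Subtract via negate-and-add: invert 0100001 + 1 = 1011111 (i.e. -33).
  1010100
+ 1011111
= 0110011  (discard carry-out 1)
Result 0110011: MSB = 0 → value 51.
Both addends (after negating the subtrahend) are negative but the stored result is non-negative: signed overflow. The true value -44 − 33 = -77 lies outside [-64, 63].

51; overflow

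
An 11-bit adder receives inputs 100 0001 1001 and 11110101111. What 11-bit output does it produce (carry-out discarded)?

01111001000

  10000011001
+ 11110101111
= 01111001000  (discard carry-out 1)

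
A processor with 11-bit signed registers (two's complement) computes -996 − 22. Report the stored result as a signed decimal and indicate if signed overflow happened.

-1018; no overflow

-996 → 10000011100
22 → 00000010110
Subtract via negate-and-add: invert 00000010110 + 1 = 11111101010 (i.e. -22).
  10000011100
+ 11111101010
= 10000000110  (discard carry-out 1)
Result 10000000110: MSB = 1 → 1030 − 2048 = -1018.
Both addends (after negating the subtrahend) are negative and so is the stored result: no signed overflow.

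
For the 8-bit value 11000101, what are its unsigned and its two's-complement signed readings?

unsigned = 197, signed = -59

Unsigned: 11000101 = 197.
Signed: MSB=1 → 197 − 256 = -59.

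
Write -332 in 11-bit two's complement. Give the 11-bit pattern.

|-332| = 332 = 00101001100 in 11 bits.
Invert the bits: 11010110011. Add 1: 11010110100.
Check: 11010110100 reads as 1716 − 2048 = -332.

11010110100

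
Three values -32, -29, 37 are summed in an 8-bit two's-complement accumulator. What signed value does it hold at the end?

-32 + (-29) = -61 (11000011)
-61 + 37 = -24 (11101000)

-24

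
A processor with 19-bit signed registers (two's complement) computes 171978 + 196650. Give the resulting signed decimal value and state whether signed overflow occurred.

-155660; overflow

171978 → 0101001111111001010
196650 → 0110000000000101010
  0101001111111001010
+ 0110000000000101010
= 1011001111111110100
Result 1011001111111110100: MSB = 1 → 368628 − 524288 = -155660.
Both addends are non-negative but the stored result is negative: signed overflow. The true value 171978 + 196650 = 368628 lies outside [-262144, 262143].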